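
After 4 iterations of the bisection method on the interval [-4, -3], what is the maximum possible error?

Bisection error bound: |error| ≤ (b-a)/2^n
|error| ≤ (-3 - (-4))/2^4 = 1/2^4
|error| ≤ 0.0625000000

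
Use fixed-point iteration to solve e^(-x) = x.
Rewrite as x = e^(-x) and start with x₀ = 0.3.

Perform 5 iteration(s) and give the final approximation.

Equation: e^(-x) = x
Fixed-point form: x = e^(-x)
x₀ = 0.3

x_1 = g(0.300000) = 0.740818
x_2 = g(0.740818) = 0.476724
x_3 = g(0.476724) = 0.620814
x_4 = g(0.620814) = 0.537507
x_5 = g(0.537507) = 0.584203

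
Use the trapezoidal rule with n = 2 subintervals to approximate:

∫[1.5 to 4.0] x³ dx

f(x) = x³
a = 1.5, b = 4.0, n = 2
h = (b - a)/n = 1.250000

Trapezoidal rule: (h/2)[f(x₀) + 2f(x₁) + 2f(x₂) + ... + f(xₙ)]

x_0 = 1.5000, f(x_0) = 3.375000, coefficient = 1
x_1 = 2.7500, f(x_1) = 20.796875, coefficient = 2
x_2 = 4.0000, f(x_2) = 64.000000, coefficient = 1

I ≈ (1.250000/2) × 108.968750 = 68.105469
Exact value: 62.734375
Error: 5.371094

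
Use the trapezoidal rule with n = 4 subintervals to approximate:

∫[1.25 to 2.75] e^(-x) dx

f(x) = e^(-x)
a = 1.25, b = 2.75, n = 4
h = (b - a)/n = 0.375000

Trapezoidal rule: (h/2)[f(x₀) + 2f(x₁) + 2f(x₂) + ... + f(xₙ)]

x_0 = 1.2500, f(x_0) = 0.286505, coefficient = 1
x_1 = 1.6250, f(x_1) = 0.196912, coefficient = 2
x_2 = 2.0000, f(x_2) = 0.135335, coefficient = 2
x_3 = 2.3750, f(x_3) = 0.093014, coefficient = 2
x_4 = 2.7500, f(x_4) = 0.063928, coefficient = 1

I ≈ (0.375000/2) × 1.200956 = 0.225179
Exact value: 0.222577
Error: 0.002602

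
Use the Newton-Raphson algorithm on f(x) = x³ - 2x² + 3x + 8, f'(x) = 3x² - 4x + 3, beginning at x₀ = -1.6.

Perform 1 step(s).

f(x) = x³ - 2x² + 3x + 8
f'(x) = 3x² - 4x + 3
x₀ = -1.6

Newton-Raphson formula: x_{n+1} = x_n - f(x_n)/f'(x_n)

Iteration 1:
  f(-1.600000) = -6.016000
  f'(-1.600000) = 17.080000
  x_1 = -1.600000 - (-6.016000)/17.080000 = -1.247775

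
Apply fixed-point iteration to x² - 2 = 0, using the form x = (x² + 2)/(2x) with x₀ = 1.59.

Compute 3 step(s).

Equation: x² - 2 = 0
Fixed-point form: x = (x² + 2)/(2x)
x₀ = 1.59

x_1 = g(1.590000) = 1.423931
x_2 = g(1.423931) = 1.414247
x_3 = g(1.414247) = 1.414214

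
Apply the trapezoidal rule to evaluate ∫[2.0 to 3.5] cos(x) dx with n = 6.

f(x) = cos(x)
a = 2.0, b = 3.5, n = 6
h = (b - a)/n = 0.250000

Trapezoidal rule: (h/2)[f(x₀) + 2f(x₁) + 2f(x₂) + ... + f(xₙ)]

x_0 = 2.0000, f(x_0) = -0.416147, coefficient = 1
x_1 = 2.2500, f(x_1) = -0.628174, coefficient = 2
x_2 = 2.5000, f(x_2) = -0.801144, coefficient = 2
x_3 = 2.7500, f(x_3) = -0.924302, coefficient = 2
x_4 = 3.0000, f(x_4) = -0.989992, coefficient = 2
x_5 = 3.2500, f(x_5) = -0.994130, coefficient = 2
x_6 = 3.5000, f(x_6) = -0.936457, coefficient = 1

I ≈ (0.250000/2) × -10.028087 = -1.253511
Exact value: -1.260081
Error: 0.006570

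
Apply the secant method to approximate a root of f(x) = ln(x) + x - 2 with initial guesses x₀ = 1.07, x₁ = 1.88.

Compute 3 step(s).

f(x) = ln(x) + x - 2
x₀ = 1.07, x₁ = 1.88

Secant formula: x_{n+1} = x_n - f(x_n)(x_n - x_{n-1})/(f(x_n) - f(x_{n-1}))

Iteration 1:
  f(1.070000) = -0.862341
  f(1.880000) = 0.511272
  x_2 = 1.880000 - 0.511272×(1.880000 - 1.070000)/(0.511272 - (-0.862341))
       = 1.578510
Iteration 2:
  f(1.880000) = 0.511272
  f(1.578510) = 0.034992
  x_3 = 1.578510 - 0.034992×(1.578510 - 1.880000)/(0.034992 - 0.511272)
       = 1.556360
Iteration 3:
  f(1.578510) = 0.034992
  f(1.556360) = -0.001290
  x_4 = 1.556360 - (-0.001290)×(1.556360 - 1.578510)/(-0.001290 - 0.034992)
       = 1.557148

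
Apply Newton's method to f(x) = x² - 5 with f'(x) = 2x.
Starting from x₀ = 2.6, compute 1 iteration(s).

f(x) = x² - 5
f'(x) = 2x
x₀ = 2.6

Newton-Raphson formula: x_{n+1} = x_n - f(x_n)/f'(x_n)

Iteration 1:
  f(2.600000) = 1.760000
  f'(2.600000) = 5.200000
  x_1 = 2.600000 - 1.760000/5.200000 = 2.261538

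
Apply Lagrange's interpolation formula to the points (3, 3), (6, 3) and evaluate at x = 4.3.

Lagrange interpolation formula:
P(x) = Σ yᵢ × Lᵢ(x)
where Lᵢ(x) = Π_{j≠i} (x - xⱼ)/(xᵢ - xⱼ)

L_0(4.3) = (4.3 - 6)/(3 - 6) = 0.566667
L_1(4.3) = (4.3 - 3)/(6 - 3) = 0.433333

P(4.3) = 3×L_0(4.3) + 3×L_1(4.3)
P(4.3) = 3.000000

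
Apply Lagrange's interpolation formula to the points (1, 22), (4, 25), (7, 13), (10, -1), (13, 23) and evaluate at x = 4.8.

Lagrange interpolation formula:
P(x) = Σ yᵢ × Lᵢ(x)
where Lᵢ(x) = Π_{j≠i} (x - xⱼ)/(xᵢ - xⱼ)

L_0(4.8) = (4.8 - 4)/(1 - 4) × (4.8 - 7)/(1 - 7) × (4.8 - 10)/(1 - 10) × (4.8 - 13)/(1 - 13) = -0.038604
L_1(4.8) = (4.8 - 1)/(4 - 1) × (4.8 - 7)/(4 - 7) × (4.8 - 10)/(4 - 10) × (4.8 - 13)/(4 - 13) = 0.733478
L_2(4.8) = (4.8 - 1)/(7 - 1) × (4.8 - 4)/(7 - 4) × (4.8 - 10)/(7 - 10) × (4.8 - 13)/(7 - 13) = 0.400079
L_3(4.8) = (4.8 - 1)/(10 - 1) × (4.8 - 4)/(10 - 4) × (4.8 - 7)/(10 - 7) × (4.8 - 13)/(10 - 13) = -0.112843
L_4(4.8) = (4.8 - 1)/(13 - 1) × (4.8 - 4)/(13 - 4) × (4.8 - 7)/(13 - 7) × (4.8 - 10)/(13 - 10) = 0.017890

P(4.8) = 22×L_0(4.8) + 25×L_1(4.8) + 13×L_2(4.8) + (-1)×L_3(4.8) + 23×L_4(4.8)
P(4.8) = 23.212998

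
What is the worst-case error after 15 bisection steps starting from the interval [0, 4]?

Bisection error bound: |error| ≤ (b-a)/2^n
|error| ≤ (4 - 0)/2^15 = 4/2^15
|error| ≤ 0.0001220703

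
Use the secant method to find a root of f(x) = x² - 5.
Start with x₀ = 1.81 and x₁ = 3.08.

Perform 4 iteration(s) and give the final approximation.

f(x) = x² - 5
x₀ = 1.81, x₁ = 3.08

Secant formula: x_{n+1} = x_n - f(x_n)(x_n - x_{n-1})/(f(x_n) - f(x_{n-1}))

Iteration 1:
  f(1.810000) = -1.723900
  f(3.080000) = 4.486400
  x_2 = 3.080000 - 4.486400×(3.080000 - 1.810000)/(4.486400 - (-1.723900))
       = 2.162536
Iteration 2:
  f(3.080000) = 4.486400
  f(2.162536) = -0.323439
  x_3 = 2.162536 - (-0.323439)×(2.162536 - 3.080000)/(-0.323439 - 4.486400)
       = 2.224231
Iteration 3:
  f(2.162536) = -0.323439
  f(2.224231) = -0.052797
  x_4 = 2.224231 - (-0.052797)×(2.224231 - 2.162536)/(-0.052797 - (-0.323439))
       = 2.236266
Iteration 4:
  f(2.224231) = -0.052797
  f(2.236266) = 0.000887
  x_5 = 2.236266 - 0.000887×(2.236266 - 2.224231)/(0.000887 - (-0.052797))
       = 2.236067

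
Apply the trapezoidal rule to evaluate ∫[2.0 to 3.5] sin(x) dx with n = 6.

f(x) = sin(x)
a = 2.0, b = 3.5, n = 6
h = (b - a)/n = 0.250000

Trapezoidal rule: (h/2)[f(x₀) + 2f(x₁) + 2f(x₂) + ... + f(xₙ)]

x_0 = 2.0000, f(x_0) = 0.909297, coefficient = 1
x_1 = 2.2500, f(x_1) = 0.778073, coefficient = 2
x_2 = 2.5000, f(x_2) = 0.598472, coefficient = 2
x_3 = 2.7500, f(x_3) = 0.381661, coefficient = 2
x_4 = 3.0000, f(x_4) = 0.141120, coefficient = 2
x_5 = 3.2500, f(x_5) = -0.108195, coefficient = 2
x_6 = 3.5000, f(x_6) = -0.350783, coefficient = 1

I ≈ (0.250000/2) × 4.140777 = 0.517597
Exact value: 0.520310
Error: 0.002713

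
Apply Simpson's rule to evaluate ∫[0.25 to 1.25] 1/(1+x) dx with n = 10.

f(x) = 1/(1+x)
a = 0.25, b = 1.25, n = 10
h = (b - a)/n = 0.100000

Simpson's rule: (h/3)[f(x₀) + 4f(x₁) + 2f(x₂) + ... + f(xₙ)]

x_0 = 0.2500, f(x_0) = 0.800000, coefficient = 1
x_1 = 0.3500, f(x_1) = 0.740741, coefficient = 4
x_2 = 0.4500, f(x_2) = 0.689655, coefficient = 2
x_3 = 0.5500, f(x_3) = 0.645161, coefficient = 4
x_4 = 0.6500, f(x_4) = 0.606061, coefficient = 2
x_5 = 0.7500, f(x_5) = 0.571429, coefficient = 4
x_6 = 0.8500, f(x_6) = 0.540541, coefficient = 2
x_7 = 0.9500, f(x_7) = 0.512821, coefficient = 4
x_8 = 1.0500, f(x_8) = 0.487805, coefficient = 2
x_9 = 1.1500, f(x_9) = 0.465116, coefficient = 4
x_10 = 1.2500, f(x_10) = 0.444444, coefficient = 1

I ≈ (0.100000/3) × 17.633636 = 0.587788
Exact value: 0.587787
Error: 0.000001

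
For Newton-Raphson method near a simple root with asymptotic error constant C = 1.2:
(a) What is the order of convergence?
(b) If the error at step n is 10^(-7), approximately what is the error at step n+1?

(a) Newton-Raphson has quadratic (order 2) convergence near simple roots.
    This means |e_{n+1}| ≈ C|e_n|².

(b) With |e_n| = 10^(-7) and C = 1.2:
    |e_{n+1}| ≈ 1.2 × (10^(-7))² = 1.2 × 10^(-14)

(a) 2 (quadratic); (b) |e_{n+1}| ≈ 1.200e-14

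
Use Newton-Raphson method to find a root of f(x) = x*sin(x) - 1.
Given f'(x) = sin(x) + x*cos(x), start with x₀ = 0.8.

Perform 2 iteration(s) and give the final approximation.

f(x) = x*sin(x) - 1
f'(x) = sin(x) + x*cos(x)
x₀ = 0.8

Newton-Raphson formula: x_{n+1} = x_n - f(x_n)/f'(x_n)

Iteration 1:
  f(0.800000) = -0.426115
  f'(0.800000) = 1.274721
  x_1 = 0.800000 - (-0.426115)/1.274721 = 1.134281
Iteration 2:
  f(1.134281) = 0.027920
  f'(1.134281) = 1.385786
  x_2 = 1.134281 - 0.027920/1.385786 = 1.114134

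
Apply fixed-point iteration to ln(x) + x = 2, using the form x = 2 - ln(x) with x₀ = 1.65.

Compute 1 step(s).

Equation: ln(x) + x = 2
Fixed-point form: x = 2 - ln(x)
x₀ = 1.65

x_1 = g(1.650000) = 1.499225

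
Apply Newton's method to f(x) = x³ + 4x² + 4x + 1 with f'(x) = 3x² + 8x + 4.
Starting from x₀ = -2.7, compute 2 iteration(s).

f(x) = x³ + 4x² + 4x + 1
f'(x) = 3x² + 8x + 4
x₀ = -2.7

Newton-Raphson formula: x_{n+1} = x_n - f(x_n)/f'(x_n)

Iteration 1:
  f(-2.700000) = -0.323000
  f'(-2.700000) = 4.270000
  x_1 = -2.700000 - (-0.323000)/4.270000 = -2.624356
Iteration 2:
  f(-2.624356) = -0.023027
  f'(-2.624356) = 3.666885
  x_2 = -2.624356 - (-0.023027)/3.666885 = -2.618076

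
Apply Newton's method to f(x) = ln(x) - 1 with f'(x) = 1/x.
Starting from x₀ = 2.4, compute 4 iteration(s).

f(x) = ln(x) - 1
f'(x) = 1/x
x₀ = 2.4

Newton-Raphson formula: x_{n+1} = x_n - f(x_n)/f'(x_n)

Iteration 1:
  f(2.400000) = -0.124531
  f'(2.400000) = 0.416667
  x_1 = 2.400000 - (-0.124531)/0.416667 = 2.698875
Iteration 2:
  f(2.698875) = -0.007165
  f'(2.698875) = 0.370525
  x_2 = 2.698875 - (-0.007165)/0.370525 = 2.718212
Iteration 3:
  f(2.718212) = -0.000026
  f'(2.718212) = 0.367889
  x_3 = 2.718212 - (-0.000026)/0.367889 = 2.718282
Iteration 4:
  f(2.718282) = 0.000000
  f'(2.718282) = 0.367879
  x_4 = 2.718282 - 0.000000/0.367879 = 2.718282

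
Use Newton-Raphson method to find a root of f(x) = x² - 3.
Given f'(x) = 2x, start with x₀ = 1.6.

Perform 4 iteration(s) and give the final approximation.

f(x) = x² - 3
f'(x) = 2x
x₀ = 1.6

Newton-Raphson formula: x_{n+1} = x_n - f(x_n)/f'(x_n)

Iteration 1:
  f(1.600000) = -0.440000
  f'(1.600000) = 3.200000
  x_1 = 1.600000 - (-0.440000)/3.200000 = 1.737500
Iteration 2:
  f(1.737500) = 0.018906
  f'(1.737500) = 3.475000
  x_2 = 1.737500 - 0.018906/3.475000 = 1.732059
Iteration 3:
  f(1.732059) = 0.000030
  f'(1.732059) = 3.464119
  x_3 = 1.732059 - 0.000030/3.464119 = 1.732051
Iteration 4:
  f(1.732051) = 0.000000
  f'(1.732051) = 3.464102
  x_4 = 1.732051 - 0.000000/3.464102 = 1.732051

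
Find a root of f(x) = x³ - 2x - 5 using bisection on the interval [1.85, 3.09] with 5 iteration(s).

f(x) = x³ - 2x - 5
Initial interval: [1.85, 3.09]

Iteration 1:
  c_1 = (1.850000 + 3.090000)/2 = 2.470000
  f(c_1) = f(2.470000) = 5.129223
  f(a) × f(c) < 0, new interval: [1.850000, 2.470000]
Iteration 2:
  c_2 = (1.850000 + 2.470000)/2 = 2.160000
  f(c_2) = f(2.160000) = 0.757696
  f(a) × f(c) < 0, new interval: [1.850000, 2.160000]
Iteration 3:
  c_3 = (1.850000 + 2.160000)/2 = 2.005000
  f(c_3) = f(2.005000) = -0.949850
  f(a) × f(c) ≥ 0, new interval: [2.005000, 2.160000]
Iteration 4:
  c_4 = (2.005000 + 2.160000)/2 = 2.082500
  f(c_4) = f(2.082500) = -0.133601
  f(a) × f(c) ≥ 0, new interval: [2.082500, 2.160000]
Iteration 5:
  c_5 = (2.082500 + 2.160000)/2 = 2.121250
  f(c_5) = f(2.121250) = 0.302492
  f(a) × f(c) < 0, new interval: [2.082500, 2.121250]

After 5 iteration(s), the approximation is c_5 = 2.121250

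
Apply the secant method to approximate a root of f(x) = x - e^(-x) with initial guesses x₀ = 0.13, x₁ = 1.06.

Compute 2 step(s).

f(x) = x - e^(-x)
x₀ = 0.13, x₁ = 1.06

Secant formula: x_{n+1} = x_n - f(x_n)(x_n - x_{n-1})/(f(x_n) - f(x_{n-1}))

Iteration 1:
  f(0.130000) = -0.748095
  f(1.060000) = 0.713544
  x_2 = 1.060000 - 0.713544×(1.060000 - 0.130000)/(0.713544 - (-0.748095))
       = 0.605992
Iteration 2:
  f(1.060000) = 0.713544
  f(0.605992) = 0.060459
  x_3 = 0.605992 - 0.060459×(0.605992 - 1.060000)/(0.060459 - 0.713544)
       = 0.563962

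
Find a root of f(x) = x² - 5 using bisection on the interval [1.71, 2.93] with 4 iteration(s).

f(x) = x² - 5
Initial interval: [1.71, 2.93]

Iteration 1:
  c_1 = (1.710000 + 2.930000)/2 = 2.320000
  f(c_1) = f(2.320000) = 0.382400
  f(a) × f(c) < 0, new interval: [1.710000, 2.320000]
Iteration 2:
  c_2 = (1.710000 + 2.320000)/2 = 2.015000
  f(c_2) = f(2.015000) = -0.939775
  f(a) × f(c) ≥ 0, new interval: [2.015000, 2.320000]
Iteration 3:
  c_3 = (2.015000 + 2.320000)/2 = 2.167500
  f(c_3) = f(2.167500) = -0.301944
  f(a) × f(c) ≥ 0, new interval: [2.167500, 2.320000]
Iteration 4:
  c_4 = (2.167500 + 2.320000)/2 = 2.243750
  f(c_4) = f(2.243750) = 0.034414
  f(a) × f(c) < 0, new interval: [2.167500, 2.243750]

After 4 iteration(s), the approximation is c_4 = 2.243750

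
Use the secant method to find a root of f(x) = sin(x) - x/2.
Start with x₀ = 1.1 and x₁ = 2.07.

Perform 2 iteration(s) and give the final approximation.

f(x) = sin(x) - x/2
x₀ = 1.1, x₁ = 2.07

Secant formula: x_{n+1} = x_n - f(x_n)(x_n - x_{n-1})/(f(x_n) - f(x_{n-1}))

Iteration 1:
  f(1.100000) = 0.341207
  f(2.070000) = -0.157036
  x_2 = 2.070000 - (-0.157036)×(2.070000 - 1.100000)/(-0.157036 - 0.341207)
       = 1.764276
Iteration 2:
  f(2.070000) = -0.157036
  f(1.764276) = 0.099203
  x_3 = 1.764276 - 0.099203×(1.764276 - 2.070000)/(0.099203 - (-0.157036))
       = 1.882637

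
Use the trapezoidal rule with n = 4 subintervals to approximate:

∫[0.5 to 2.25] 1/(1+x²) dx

f(x) = 1/(1+x²)
a = 0.5, b = 2.25, n = 4
h = (b - a)/n = 0.437500

Trapezoidal rule: (h/2)[f(x₀) + 2f(x₁) + 2f(x₂) + ... + f(xₙ)]

x_0 = 0.5000, f(x_0) = 0.800000, coefficient = 1
x_1 = 0.9375, f(x_1) = 0.532225, coefficient = 2
x_2 = 1.3750, f(x_2) = 0.345946, coefficient = 2
x_3 = 1.8125, f(x_3) = 0.233364, coefficient = 2
x_4 = 2.2500, f(x_4) = 0.164948, coefficient = 1

I ≈ (0.437500/2) × 3.188017 = 0.697379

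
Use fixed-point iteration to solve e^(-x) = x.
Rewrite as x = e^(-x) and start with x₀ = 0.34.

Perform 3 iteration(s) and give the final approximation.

Equation: e^(-x) = x
Fixed-point form: x = e^(-x)
x₀ = 0.34

x_1 = g(0.340000) = 0.711770
x_2 = g(0.711770) = 0.490775
x_3 = g(0.490775) = 0.612152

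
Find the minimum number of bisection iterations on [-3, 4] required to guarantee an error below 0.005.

We need (b-a)/2^n ≤ 0.005
(4 - (-3))/2^n ≤ 0.005
7/2^n ≤ 0.005
2^n ≥ 1400
n ≥ log₂(1400) = 10.45
n ≥ 11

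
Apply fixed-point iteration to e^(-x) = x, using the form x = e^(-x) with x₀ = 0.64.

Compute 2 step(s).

Equation: e^(-x) = x
Fixed-point form: x = e^(-x)
x₀ = 0.64

x_1 = g(0.640000) = 0.527292
x_2 = g(0.527292) = 0.590201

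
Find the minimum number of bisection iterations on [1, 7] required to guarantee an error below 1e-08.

We need (b-a)/2^n ≤ 1e-08
(7 - 1)/2^n ≤ 1e-08
6/2^n ≤ 1e-08
2^n ≥ 600000000
n ≥ log₂(600000000) = 29.16
n ≥ 30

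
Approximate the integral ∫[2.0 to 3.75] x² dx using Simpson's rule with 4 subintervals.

f(x) = x²
a = 2.0, b = 3.75, n = 4
h = (b - a)/n = 0.437500

Simpson's rule: (h/3)[f(x₀) + 4f(x₁) + 2f(x₂) + ... + f(xₙ)]

x_0 = 2.0000, f(x_0) = 4.000000, coefficient = 1
x_1 = 2.4375, f(x_1) = 5.941406, coefficient = 4
x_2 = 2.8750, f(x_2) = 8.265625, coefficient = 2
x_3 = 3.3125, f(x_3) = 10.972656, coefficient = 4
x_4 = 3.7500, f(x_4) = 14.062500, coefficient = 1

I ≈ (0.437500/3) × 102.250000 = 14.911458
Exact value: 14.911458
Error: 0.000000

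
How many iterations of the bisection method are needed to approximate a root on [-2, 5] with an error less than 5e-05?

We need (b-a)/2^n ≤ 5e-05
(5 - (-2))/2^n ≤ 5e-05
7/2^n ≤ 5e-05
2^n ≥ 140000
n ≥ log₂(140000) = 17.10
n ≥ 18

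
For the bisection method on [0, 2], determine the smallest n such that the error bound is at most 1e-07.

We need (b-a)/2^n ≤ 1e-07
(2 - 0)/2^n ≤ 1e-07
2/2^n ≤ 1e-07
2^n ≥ 20000000
n ≥ log₂(20000000) = 24.25
n ≥ 25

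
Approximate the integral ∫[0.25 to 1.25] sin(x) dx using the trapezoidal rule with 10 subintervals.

f(x) = sin(x)
a = 0.25, b = 1.25, n = 10
h = (b - a)/n = 0.100000

Trapezoidal rule: (h/2)[f(x₀) + 2f(x₁) + 2f(x₂) + ... + f(xₙ)]

x_0 = 0.2500, f(x_0) = 0.247404, coefficient = 1
x_1 = 0.3500, f(x_1) = 0.342898, coefficient = 2
x_2 = 0.4500, f(x_2) = 0.434966, coefficient = 2
x_3 = 0.5500, f(x_3) = 0.522687, coefficient = 2
x_4 = 0.6500, f(x_4) = 0.605186, coefficient = 2
x_5 = 0.7500, f(x_5) = 0.681639, coefficient = 2
x_6 = 0.8500, f(x_6) = 0.751280, coefficient = 2
x_7 = 0.9500, f(x_7) = 0.813416, coefficient = 2
x_8 = 1.0500, f(x_8) = 0.867423, coefficient = 2
x_9 = 1.1500, f(x_9) = 0.912764, coefficient = 2
x_10 = 1.2500, f(x_10) = 0.948985, coefficient = 1

I ≈ (0.100000/2) × 13.060906 = 0.653045
Exact value: 0.653590
Error: 0.000545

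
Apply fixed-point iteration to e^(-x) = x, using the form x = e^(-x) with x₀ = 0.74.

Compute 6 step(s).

Equation: e^(-x) = x
Fixed-point form: x = e^(-x)
x₀ = 0.74

x_1 = g(0.740000) = 0.477114
x_2 = g(0.477114) = 0.620572
x_3 = g(0.620572) = 0.537637
x_4 = g(0.537637) = 0.584127
x_5 = g(0.584127) = 0.557592
x_6 = g(0.557592) = 0.572586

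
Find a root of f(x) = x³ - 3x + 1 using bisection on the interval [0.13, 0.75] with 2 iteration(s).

f(x) = x³ - 3x + 1
Initial interval: [0.13, 0.75]

Iteration 1:
  c_1 = (0.130000 + 0.750000)/2 = 0.440000
  f(c_1) = f(0.440000) = -0.234816
  f(a) × f(c) < 0, new interval: [0.130000, 0.440000]
Iteration 2:
  c_2 = (0.130000 + 0.440000)/2 = 0.285000
  f(c_2) = f(0.285000) = 0.168149
  f(a) × f(c) ≥ 0, new interval: [0.285000, 0.440000]

After 2 iteration(s), the approximation is c_2 = 0.285000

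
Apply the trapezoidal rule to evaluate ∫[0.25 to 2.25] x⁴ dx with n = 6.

f(x) = x⁴
a = 0.25, b = 2.25, n = 6
h = (b - a)/n = 0.333333

Trapezoidal rule: (h/2)[f(x₀) + 2f(x₁) + 2f(x₂) + ... + f(xₙ)]

x_0 = 0.2500, f(x_0) = 0.003906, coefficient = 1
x_1 = 0.5833, f(x_1) = 0.115789, coefficient = 2
x_2 = 0.9167, f(x_2) = 0.706067, coefficient = 2
x_3 = 1.2500, f(x_3) = 2.441406, coefficient = 2
x_4 = 1.5833, f(x_4) = 6.284770, coefficient = 2
x_5 = 1.9167, f(x_5) = 13.495419, coefficient = 2
x_6 = 2.2500, f(x_6) = 25.628906, coefficient = 1

I ≈ (0.333333/2) × 71.719715 = 11.953286
Exact value: 11.532812
Error: 0.420473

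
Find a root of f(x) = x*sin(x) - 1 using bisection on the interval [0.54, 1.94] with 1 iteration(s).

f(x) = x*sin(x) - 1
Initial interval: [0.54, 1.94]

Iteration 1:
  c_1 = (0.540000 + 1.940000)/2 = 1.240000
  f(c_1) = f(1.240000) = 0.172772
  f(a) × f(c) < 0, new interval: [0.540000, 1.240000]

After 1 iteration(s), the approximation is c_1 = 1.240000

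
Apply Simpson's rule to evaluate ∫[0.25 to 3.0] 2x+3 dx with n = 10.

f(x) = 2x+3
a = 0.25, b = 3.0, n = 10
h = (b - a)/n = 0.275000

Simpson's rule: (h/3)[f(x₀) + 4f(x₁) + 2f(x₂) + ... + f(xₙ)]

x_0 = 0.2500, f(x_0) = 3.500000, coefficient = 1
x_1 = 0.5250, f(x_1) = 4.050000, coefficient = 4
x_2 = 0.8000, f(x_2) = 4.600000, coefficient = 2
x_3 = 1.0750, f(x_3) = 5.150000, coefficient = 4
x_4 = 1.3500, f(x_4) = 5.700000, coefficient = 2
x_5 = 1.6250, f(x_5) = 6.250000, coefficient = 4
x_6 = 1.9000, f(x_6) = 6.800000, coefficient = 2
x_7 = 2.1750, f(x_7) = 7.350000, coefficient = 4
x_8 = 2.4500, f(x_8) = 7.900000, coefficient = 2
x_9 = 2.7250, f(x_9) = 8.450000, coefficient = 4
x_10 = 3.0000, f(x_10) = 9.000000, coefficient = 1

I ≈ (0.275000/3) × 187.500000 = 17.187500
Exact value: 17.187500
Error: 0.000000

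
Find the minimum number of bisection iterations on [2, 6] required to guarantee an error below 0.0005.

We need (b-a)/2^n ≤ 0.0005
(6 - 2)/2^n ≤ 0.0005
4/2^n ≤ 0.0005
2^n ≥ 8000
n ≥ log₂(8000) = 12.97
n ≥ 13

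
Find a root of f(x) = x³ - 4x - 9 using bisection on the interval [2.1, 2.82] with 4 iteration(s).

f(x) = x³ - 4x - 9
Initial interval: [2.1, 2.82]

Iteration 1:
  c_1 = (2.100000 + 2.820000)/2 = 2.460000
  f(c_1) = f(2.460000) = -3.953064
  f(a) × f(c) ≥ 0, new interval: [2.460000, 2.820000]
Iteration 2:
  c_2 = (2.460000 + 2.820000)/2 = 2.640000
  f(c_2) = f(2.640000) = -1.160256
  f(a) × f(c) ≥ 0, new interval: [2.640000, 2.820000]
Iteration 3:
  c_3 = (2.640000 + 2.820000)/2 = 2.730000
  f(c_3) = f(2.730000) = 0.426417
  f(a) × f(c) < 0, new interval: [2.640000, 2.730000]
Iteration 4:
  c_4 = (2.640000 + 2.730000)/2 = 2.685000
  f(c_4) = f(2.685000) = -0.383231
  f(a) × f(c) ≥ 0, new interval: [2.685000, 2.730000]

After 4 iteration(s), the approximation is c_4 = 2.685000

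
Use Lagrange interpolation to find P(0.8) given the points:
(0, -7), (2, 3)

Lagrange interpolation formula:
P(x) = Σ yᵢ × Lᵢ(x)
where Lᵢ(x) = Π_{j≠i} (x - xⱼ)/(xᵢ - xⱼ)

L_0(0.8) = (0.8 - 2)/(0 - 2) = 0.600000
L_1(0.8) = (0.8 - 0)/(2 - 0) = 0.400000

P(0.8) = (-7)×L_0(0.8) + 3×L_1(0.8)
P(0.8) = -3.000000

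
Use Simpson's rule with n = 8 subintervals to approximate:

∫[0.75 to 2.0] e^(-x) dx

f(x) = e^(-x)
a = 0.75, b = 2.0, n = 8
h = (b - a)/n = 0.156250

Simpson's rule: (h/3)[f(x₀) + 4f(x₁) + 2f(x₂) + ... + f(xₙ)]

x_0 = 0.7500, f(x_0) = 0.472367, coefficient = 1
x_1 = 0.9062, f(x_1) = 0.404037, coefficient = 4
x_2 = 1.0625, f(x_2) = 0.345591, coefficient = 2
x_3 = 1.2188, f(x_3) = 0.295599, coefficient = 4
x_4 = 1.3750, f(x_4) = 0.252840, coefficient = 2
x_5 = 1.5312, f(x_5) = 0.216265, coefficient = 4
x_6 = 1.6875, f(x_6) = 0.184981, coefficient = 2
x_7 = 1.8438, f(x_7) = 0.158223, coefficient = 4
x_8 = 2.0000, f(x_8) = 0.135335, coefficient = 1

I ≈ (0.156250/3) × 6.471022 = 0.337032
Exact value: 0.337031
Error: 0.000001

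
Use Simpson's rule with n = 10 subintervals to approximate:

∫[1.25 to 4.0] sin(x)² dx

f(x) = sin(x)²
a = 1.25, b = 4.0, n = 10
h = (b - a)/n = 0.275000

Simpson's rule: (h/3)[f(x₀) + 4f(x₁) + 2f(x₂) + ... + f(xₙ)]

x_0 = 1.2500, f(x_0) = 0.900572, coefficient = 1
x_1 = 1.5250, f(x_1) = 0.997904, coefficient = 4
x_2 = 1.8000, f(x_2) = 0.948379, coefficient = 2
x_3 = 2.0750, f(x_3) = 0.766604, coefficient = 4
x_4 = 2.3500, f(x_4) = 0.506194, coefficient = 2
x_5 = 2.6250, f(x_5) = 0.243957, coefficient = 4
x_6 = 2.9000, f(x_6) = 0.057240, coefficient = 2
x_7 = 3.1750, f(x_7) = 0.001116, coefficient = 4
x_8 = 3.4500, f(x_8) = 0.092137, coefficient = 2
x_9 = 3.7250, f(x_9) = 0.303459, coefficient = 4
x_10 = 4.0000, f(x_10) = 0.572750, coefficient = 1

I ≈ (0.275000/3) × 13.933385 = 1.277227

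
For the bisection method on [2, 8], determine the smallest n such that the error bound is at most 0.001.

We need (b-a)/2^n ≤ 0.001
(8 - 2)/2^n ≤ 0.001
6/2^n ≤ 0.001
2^n ≥ 6000
n ≥ log₂(6000) = 12.55
n ≥ 13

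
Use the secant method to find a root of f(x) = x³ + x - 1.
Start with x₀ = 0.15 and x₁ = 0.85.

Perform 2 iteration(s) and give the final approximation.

f(x) = x³ + x - 1
x₀ = 0.15, x₁ = 0.85

Secant formula: x_{n+1} = x_n - f(x_n)(x_n - x_{n-1})/(f(x_n) - f(x_{n-1}))

Iteration 1:
  f(0.150000) = -0.846625
  f(0.850000) = 0.464125
  x_2 = 0.850000 - 0.464125×(0.850000 - 0.150000)/(0.464125 - (-0.846625))
       = 0.602136
Iteration 2:
  f(0.850000) = 0.464125
  f(0.602136) = -0.179549
  x_3 = 0.602136 - (-0.179549)×(0.602136 - 0.850000)/(-0.179549 - 0.464125)
       = 0.671276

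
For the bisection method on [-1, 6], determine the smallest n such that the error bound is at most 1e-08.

We need (b-a)/2^n ≤ 1e-08
(6 - (-1))/2^n ≤ 1e-08
7/2^n ≤ 1e-08
2^n ≥ 700000000
n ≥ log₂(700000000) = 29.38
n ≥ 30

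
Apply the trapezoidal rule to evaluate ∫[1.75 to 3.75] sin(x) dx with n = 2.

f(x) = sin(x)
a = 1.75, b = 3.75, n = 2
h = (b - a)/n = 1.000000

Trapezoidal rule: (h/2)[f(x₀) + 2f(x₁) + 2f(x₂) + ... + f(xₙ)]

x_0 = 1.7500, f(x_0) = 0.983986, coefficient = 1
x_1 = 2.7500, f(x_1) = 0.381661, coefficient = 2
x_2 = 3.7500, f(x_2) = -0.571561, coefficient = 1

I ≈ (1.000000/2) × 1.175747 = 0.587873
Exact value: 0.642313
Error: 0.054440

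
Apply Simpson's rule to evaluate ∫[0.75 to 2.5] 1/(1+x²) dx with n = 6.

f(x) = 1/(1+x²)
a = 0.75, b = 2.5, n = 6
h = (b - a)/n = 0.291667

Simpson's rule: (h/3)[f(x₀) + 4f(x₁) + 2f(x₂) + ... + f(xₙ)]

x_0 = 0.7500, f(x_0) = 0.640000, coefficient = 1
x_1 = 1.0417, f(x_1) = 0.479600, coefficient = 4
x_2 = 1.3333, f(x_2) = 0.360000, coefficient = 2
x_3 = 1.6250, f(x_3) = 0.274678, coefficient = 4
x_4 = 1.9167, f(x_4) = 0.213967, coefficient = 2
x_5 = 2.2083, f(x_5) = 0.170162, coefficient = 4
x_6 = 2.5000, f(x_6) = 0.137931, coefficient = 1

I ≈ (0.291667/3) × 5.623629 = 0.546742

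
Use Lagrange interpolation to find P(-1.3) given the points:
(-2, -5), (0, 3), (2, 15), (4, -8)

Lagrange interpolation formula:
P(x) = Σ yᵢ × Lᵢ(x)
where Lᵢ(x) = Π_{j≠i} (x - xⱼ)/(xᵢ - xⱼ)

L_0(-1.3) = (-1.3 - 0)/(-2 - 0) × (-1.3 - 2)/(-2 - 2) × (-1.3 - 4)/(-2 - 4) = 0.473687
L_1(-1.3) = (-1.3 - (-2))/(0 - (-2)) × (-1.3 - 2)/(0 - 2) × (-1.3 - 4)/(0 - 4) = 0.765187
L_2(-1.3) = (-1.3 - (-2))/(2 - (-2)) × (-1.3 - 0)/(2 - 0) × (-1.3 - 4)/(2 - 4) = -0.301437
L_3(-1.3) = (-1.3 - (-2))/(4 - (-2)) × (-1.3 - 0)/(4 - 0) × (-1.3 - 2)/(4 - 2) = 0.062562

P(-1.3) = (-5)×L_0(-1.3) + 3×L_1(-1.3) + 15×L_2(-1.3) + (-8)×L_3(-1.3)
P(-1.3) = -5.094937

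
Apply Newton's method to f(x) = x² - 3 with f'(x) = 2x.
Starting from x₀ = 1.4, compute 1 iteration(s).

f(x) = x² - 3
f'(x) = 2x
x₀ = 1.4

Newton-Raphson formula: x_{n+1} = x_n - f(x_n)/f'(x_n)

Iteration 1:
  f(1.400000) = -1.040000
  f'(1.400000) = 2.800000
  x_1 = 1.400000 - (-1.040000)/2.800000 = 1.771429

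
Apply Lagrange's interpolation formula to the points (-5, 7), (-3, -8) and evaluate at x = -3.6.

Lagrange interpolation formula:
P(x) = Σ yᵢ × Lᵢ(x)
where Lᵢ(x) = Π_{j≠i} (x - xⱼ)/(xᵢ - xⱼ)

L_0(-3.6) = (-3.6 - (-3))/(-5 - (-3)) = 0.300000
L_1(-3.6) = (-3.6 - (-5))/(-3 - (-5)) = 0.700000

P(-3.6) = 7×L_0(-3.6) + (-8)×L_1(-3.6)
P(-3.6) = -3.500000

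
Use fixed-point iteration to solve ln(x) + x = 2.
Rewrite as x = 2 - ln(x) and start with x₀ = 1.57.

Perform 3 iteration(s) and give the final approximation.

Equation: ln(x) + x = 2
Fixed-point form: x = 2 - ln(x)
x₀ = 1.57

x_1 = g(1.570000) = 1.548924
x_2 = g(1.548924) = 1.562439
x_3 = g(1.562439) = 1.553752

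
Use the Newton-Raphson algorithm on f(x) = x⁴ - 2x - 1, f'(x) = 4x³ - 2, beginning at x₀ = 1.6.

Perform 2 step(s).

f(x) = x⁴ - 2x - 1
f'(x) = 4x³ - 2
x₀ = 1.6

Newton-Raphson formula: x_{n+1} = x_n - f(x_n)/f'(x_n)

Iteration 1:
  f(1.600000) = 2.353600
  f'(1.600000) = 14.384000
  x_1 = 1.600000 - 2.353600/14.384000 = 1.436374
Iteration 2:
  f(1.436374) = 0.383921
  f'(1.436374) = 9.853930
  x_2 = 1.436374 - 0.383921/9.853930 = 1.397413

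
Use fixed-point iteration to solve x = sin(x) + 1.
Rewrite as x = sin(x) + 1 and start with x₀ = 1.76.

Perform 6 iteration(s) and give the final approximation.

Equation: x = sin(x) + 1
Fixed-point form: x = sin(x) + 1
x₀ = 1.76

x_1 = g(1.760000) = 1.982154
x_2 = g(1.982154) = 1.916579
x_3 = g(1.916579) = 1.940811
x_4 = g(1.940811) = 1.932322
x_5 = g(1.932322) = 1.935358
x_6 = g(1.935358) = 1.934280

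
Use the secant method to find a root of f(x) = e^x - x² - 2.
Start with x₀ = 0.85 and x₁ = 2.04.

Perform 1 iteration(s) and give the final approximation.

f(x) = e^x - x² - 2
x₀ = 0.85, x₁ = 2.04

Secant formula: x_{n+1} = x_n - f(x_n)(x_n - x_{n-1})/(f(x_n) - f(x_{n-1}))

Iteration 1:
  f(0.850000) = -0.382853
  f(2.040000) = 1.529009
  x_2 = 2.040000 - 1.529009×(2.040000 - 0.850000)/(1.529009 - (-0.382853))
       = 1.088299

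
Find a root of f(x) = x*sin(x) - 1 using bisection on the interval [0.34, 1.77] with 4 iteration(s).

f(x) = x*sin(x) - 1
Initial interval: [0.34, 1.77]

Iteration 1:
  c_1 = (0.340000 + 1.770000)/2 = 1.055000
  f(c_1) = f(1.055000) = -0.082255
  f(a) × f(c) ≥ 0, new interval: [1.055000, 1.770000]
Iteration 2:
  c_2 = (1.055000 + 1.770000)/2 = 1.412500
  f(c_2) = f(1.412500) = 0.394840
  f(a) × f(c) < 0, new interval: [1.055000, 1.412500]
Iteration 3:
  c_3 = (1.055000 + 1.412500)/2 = 1.233750
  f(c_3) = f(1.233750) = 0.164334
  f(a) × f(c) < 0, new interval: [1.055000, 1.233750]
Iteration 4:
  c_4 = (1.055000 + 1.233750)/2 = 1.144375
  f(c_4) = f(1.144375) = 0.041898
  f(a) × f(c) < 0, new interval: [1.055000, 1.144375]

After 4 iteration(s), the approximation is c_4 = 1.144375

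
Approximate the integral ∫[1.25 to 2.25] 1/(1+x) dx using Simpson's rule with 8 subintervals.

f(x) = 1/(1+x)
a = 1.25, b = 2.25, n = 8
h = (b - a)/n = 0.125000

Simpson's rule: (h/3)[f(x₀) + 4f(x₁) + 2f(x₂) + ... + f(xₙ)]

x_0 = 1.2500, f(x_0) = 0.444444, coefficient = 1
x_1 = 1.3750, f(x_1) = 0.421053, coefficient = 4
x_2 = 1.5000, f(x_2) = 0.400000, coefficient = 2
x_3 = 1.6250, f(x_3) = 0.380952, coefficient = 4
x_4 = 1.7500, f(x_4) = 0.363636, coefficient = 2
x_5 = 1.8750, f(x_5) = 0.347826, coefficient = 4
x_6 = 2.0000, f(x_6) = 0.333333, coefficient = 2
x_7 = 2.1250, f(x_7) = 0.320000, coefficient = 4
x_8 = 2.2500, f(x_8) = 0.307692, coefficient = 1

I ≈ (0.125000/3) × 8.825401 = 0.367725
Exact value: 0.367725
Error: 0.000000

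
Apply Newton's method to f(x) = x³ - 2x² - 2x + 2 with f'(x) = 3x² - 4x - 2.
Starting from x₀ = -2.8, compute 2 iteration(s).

f(x) = x³ - 2x² - 2x + 2
f'(x) = 3x² - 4x - 2
x₀ = -2.8

Newton-Raphson formula: x_{n+1} = x_n - f(x_n)/f'(x_n)

Iteration 1:
  f(-2.800000) = -30.032000
  f'(-2.800000) = 32.720000
  x_1 = -2.800000 - (-30.032000)/32.720000 = -1.882152
Iteration 2:
  f(-1.882152) = -7.988198
  f'(-1.882152) = 16.156090
  x_2 = -1.882152 - (-7.988198)/16.156090 = -1.387713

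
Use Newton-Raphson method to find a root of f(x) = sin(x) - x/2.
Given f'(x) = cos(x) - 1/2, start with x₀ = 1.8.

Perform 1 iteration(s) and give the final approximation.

f(x) = sin(x) - x/2
f'(x) = cos(x) - 1/2
x₀ = 1.8

Newton-Raphson formula: x_{n+1} = x_n - f(x_n)/f'(x_n)

Iteration 1:
  f(1.800000) = 0.073848
  f'(1.800000) = -0.727202
  x_1 = 1.800000 - 0.073848/(-0.727202) = 1.901550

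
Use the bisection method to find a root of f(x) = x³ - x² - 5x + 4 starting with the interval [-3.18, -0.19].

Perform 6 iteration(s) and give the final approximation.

f(x) = x³ - x² - 5x + 4
Initial interval: [-3.18, -0.19]

Iteration 1:
  c_1 = (-3.180000 + (-0.190000))/2 = -1.685000
  f(c_1) = f(-1.685000) = 4.801681
  f(a) × f(c) < 0, new interval: [-3.180000, -1.685000]
Iteration 2:
  c_2 = (-3.180000 + (-1.685000))/2 = -2.432500
  f(c_2) = f(-2.432500) = -4.147796
  f(a) × f(c) ≥ 0, new interval: [-2.432500, -1.685000]
Iteration 3:
  c_3 = (-2.432500 + (-1.685000))/2 = -2.058750
  f(c_3) = f(-2.058750) = 1.329386
  f(a) × f(c) < 0, new interval: [-2.432500, -2.058750]
Iteration 4:
  c_4 = (-2.432500 + (-2.058750))/2 = -2.245625
  f(c_4) = f(-2.245625) = -1.139015
  f(a) × f(c) ≥ 0, new interval: [-2.245625, -2.058750]
Iteration 5:
  c_5 = (-2.245625 + (-2.058750))/2 = -2.152188
  f(c_5) = f(-2.152188) = 0.160285
  f(a) × f(c) < 0, new interval: [-2.245625, -2.152188]
Iteration 6:
  c_6 = (-2.245625 + (-2.152188))/2 = -2.198906
  f(c_6) = f(-2.198906) = -0.472784
  f(a) × f(c) ≥ 0, new interval: [-2.198906, -2.152188]

After 6 iteration(s), the approximation is c_6 = -2.198906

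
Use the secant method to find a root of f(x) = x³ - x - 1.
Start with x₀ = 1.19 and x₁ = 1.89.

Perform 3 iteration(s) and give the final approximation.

f(x) = x³ - x - 1
x₀ = 1.19, x₁ = 1.89

Secant formula: x_{n+1} = x_n - f(x_n)(x_n - x_{n-1})/(f(x_n) - f(x_{n-1}))

Iteration 1:
  f(1.190000) = -0.504841
  f(1.890000) = 3.861269
  x_2 = 1.890000 - 3.861269×(1.890000 - 1.190000)/(3.861269 - (-0.504841))
       = 1.270939
Iteration 2:
  f(1.890000) = 3.861269
  f(1.270939) = -0.218009
  x_3 = 1.270939 - (-0.218009)×(1.270939 - 1.890000)/(-0.218009 - 3.861269)
       = 1.304024
Iteration 3:
  f(1.270939) = -0.218009
  f(1.304024) = -0.086561
  x_4 = 1.304024 - (-0.086561)×(1.304024 - 1.270939)/(-0.086561 - (-0.218009))
       = 1.325810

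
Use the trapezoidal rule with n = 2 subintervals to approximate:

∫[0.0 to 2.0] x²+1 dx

f(x) = x²+1
a = 0.0, b = 2.0, n = 2
h = (b - a)/n = 1.000000

Trapezoidal rule: (h/2)[f(x₀) + 2f(x₁) + 2f(x₂) + ... + f(xₙ)]

x_0 = 0.0000, f(x_0) = 1.000000, coefficient = 1
x_1 = 1.0000, f(x_1) = 2.000000, coefficient = 2
x_2 = 2.0000, f(x_2) = 5.000000, coefficient = 1

I ≈ (1.000000/2) × 10.000000 = 5.000000
Exact value: 4.666667
Error: 0.333333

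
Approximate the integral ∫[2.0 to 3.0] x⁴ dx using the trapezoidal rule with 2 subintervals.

f(x) = x⁴
a = 2.0, b = 3.0, n = 2
h = (b - a)/n = 0.500000

Trapezoidal rule: (h/2)[f(x₀) + 2f(x₁) + 2f(x₂) + ... + f(xₙ)]

x_0 = 2.0000, f(x_0) = 16.000000, coefficient = 1
x_1 = 2.5000, f(x_1) = 39.062500, coefficient = 2
x_2 = 3.0000, f(x_2) = 81.000000, coefficient = 1

I ≈ (0.500000/2) × 175.125000 = 43.781250
Exact value: 42.200000
Error: 1.581250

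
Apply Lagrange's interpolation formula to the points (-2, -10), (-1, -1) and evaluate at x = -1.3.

Lagrange interpolation formula:
P(x) = Σ yᵢ × Lᵢ(x)
where Lᵢ(x) = Π_{j≠i} (x - xⱼ)/(xᵢ - xⱼ)

L_0(-1.3) = (-1.3 - (-1))/(-2 - (-1)) = 0.300000
L_1(-1.3) = (-1.3 - (-2))/(-1 - (-2)) = 0.700000

P(-1.3) = (-10)×L_0(-1.3) + (-1)×L_1(-1.3)
P(-1.3) = -3.700000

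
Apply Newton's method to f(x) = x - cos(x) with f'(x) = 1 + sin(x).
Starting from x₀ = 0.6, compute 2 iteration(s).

f(x) = x - cos(x)
f'(x) = 1 + sin(x)
x₀ = 0.6

Newton-Raphson formula: x_{n+1} = x_n - f(x_n)/f'(x_n)

Iteration 1:
  f(0.600000) = -0.225336
  f'(0.600000) = 1.564642
  x_1 = 0.600000 - (-0.225336)/1.564642 = 0.744017
Iteration 2:
  f(0.744017) = 0.008264
  f'(0.744017) = 1.677249
  x_2 = 0.744017 - 0.008264/1.677249 = 0.739090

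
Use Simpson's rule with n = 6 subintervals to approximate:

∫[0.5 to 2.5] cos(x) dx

f(x) = cos(x)
a = 0.5, b = 2.5, n = 6
h = (b - a)/n = 0.333333

Simpson's rule: (h/3)[f(x₀) + 4f(x₁) + 2f(x₂) + ... + f(xₙ)]

x_0 = 0.5000, f(x_0) = 0.877583, coefficient = 1
x_1 = 0.8333, f(x_1) = 0.672412, coefficient = 4
x_2 = 1.1667, f(x_2) = 0.393219, coefficient = 2
x_3 = 1.5000, f(x_3) = 0.070737, coefficient = 4
x_4 = 1.8333, f(x_4) = -0.259531, coefficient = 2
x_5 = 2.1667, f(x_5) = -0.561229, coefficient = 4
x_6 = 2.5000, f(x_6) = -0.801144, coefficient = 1

I ≈ (0.333333/3) × 1.071494 = 0.119055
Exact value: 0.119047
Error: 0.000008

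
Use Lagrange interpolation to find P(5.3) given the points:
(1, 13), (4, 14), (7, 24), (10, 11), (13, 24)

Lagrange interpolation formula:
P(x) = Σ yᵢ × Lᵢ(x)
where Lᵢ(x) = Π_{j≠i} (x - xⱼ)/(xᵢ - xⱼ)

L_0(5.3) = (5.3 - 4)/(1 - 4) × (5.3 - 7)/(1 - 7) × (5.3 - 10)/(1 - 10) × (5.3 - 13)/(1 - 13) = -0.041142
L_1(5.3) = (5.3 - 1)/(4 - 1) × (5.3 - 7)/(4 - 7) × (5.3 - 10)/(4 - 10) × (5.3 - 13)/(4 - 13) = 0.544339
L_2(5.3) = (5.3 - 1)/(7 - 1) × (5.3 - 4)/(7 - 4) × (5.3 - 10)/(7 - 10) × (5.3 - 13)/(7 - 13) = 0.624389
L_3(5.3) = (5.3 - 1)/(10 - 1) × (5.3 - 4)/(10 - 4) × (5.3 - 7)/(10 - 7) × (5.3 - 13)/(10 - 13) = -0.150562
L_4(5.3) = (5.3 - 1)/(13 - 1) × (5.3 - 4)/(13 - 4) × (5.3 - 7)/(13 - 7) × (5.3 - 10)/(13 - 10) = 0.022975

P(5.3) = 13×L_0(5.3) + 14×L_1(5.3) + 24×L_2(5.3) + 11×L_3(5.3) + 24×L_4(5.3)
P(5.3) = 20.966473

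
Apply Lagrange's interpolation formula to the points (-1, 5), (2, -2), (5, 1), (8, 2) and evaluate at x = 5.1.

Lagrange interpolation formula:
P(x) = Σ yᵢ × Lᵢ(x)
where Lᵢ(x) = Π_{j≠i} (x - xⱼ)/(xᵢ - xⱼ)

L_0(5.1) = (5.1 - 2)/(-1 - 2) × (5.1 - 5)/(-1 - 5) × (5.1 - 8)/(-1 - 8) = 0.005549
L_1(5.1) = (5.1 - (-1))/(2 - (-1)) × (5.1 - 5)/(2 - 5) × (5.1 - 8)/(2 - 8) = -0.032759
L_2(5.1) = (5.1 - (-1))/(5 - (-1)) × (5.1 - 2)/(5 - 2) × (5.1 - 8)/(5 - 8) = 1.015537
L_3(5.1) = (5.1 - (-1))/(8 - (-1)) × (5.1 - 2)/(8 - 2) × (5.1 - 5)/(8 - 5) = 0.011673

P(5.1) = 5×L_0(5.1) + (-2)×L_1(5.1) + 1×L_2(5.1) + 2×L_3(5.1)
P(5.1) = 1.132148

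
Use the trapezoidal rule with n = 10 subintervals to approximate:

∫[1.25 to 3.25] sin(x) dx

f(x) = sin(x)
a = 1.25, b = 3.25, n = 10
h = (b - a)/n = 0.200000

Trapezoidal rule: (h/2)[f(x₀) + 2f(x₁) + 2f(x₂) + ... + f(xₙ)]

x_0 = 1.2500, f(x_0) = 0.948985, coefficient = 1
x_1 = 1.4500, f(x_1) = 0.992713, coefficient = 2
x_2 = 1.6500, f(x_2) = 0.996865, coefficient = 2
x_3 = 1.8500, f(x_3) = 0.961275, coefficient = 2
x_4 = 2.0500, f(x_4) = 0.887362, coefficient = 2
x_5 = 2.2500, f(x_5) = 0.778073, coefficient = 2
x_6 = 2.4500, f(x_6) = 0.637765, coefficient = 2
x_7 = 2.6500, f(x_7) = 0.472031, coefficient = 2
x_8 = 2.8500, f(x_8) = 0.287478, coefficient = 2
x_9 = 3.0500, f(x_9) = 0.091465, coefficient = 2
x_10 = 3.2500, f(x_10) = -0.108195, coefficient = 1

I ≈ (0.200000/2) × 13.050843 = 1.305084
Exact value: 1.309452
Error: 0.004368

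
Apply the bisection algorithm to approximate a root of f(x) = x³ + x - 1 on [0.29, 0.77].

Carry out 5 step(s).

f(x) = x³ + x - 1
Initial interval: [0.29, 0.77]

Iteration 1:
  c_1 = (0.290000 + 0.770000)/2 = 0.530000
  f(c_1) = f(0.530000) = -0.321123
  f(a) × f(c) ≥ 0, new interval: [0.530000, 0.770000]
Iteration 2:
  c_2 = (0.530000 + 0.770000)/2 = 0.650000
  f(c_2) = f(0.650000) = -0.075375
  f(a) × f(c) ≥ 0, new interval: [0.650000, 0.770000]
Iteration 3:
  c_3 = (0.650000 + 0.770000)/2 = 0.710000
  f(c_3) = f(0.710000) = 0.067911
  f(a) × f(c) < 0, new interval: [0.650000, 0.710000]
Iteration 4:
  c_4 = (0.650000 + 0.710000)/2 = 0.680000
  f(c_4) = f(0.680000) = -0.005568
  f(a) × f(c) ≥ 0, new interval: [0.680000, 0.710000]
Iteration 5:
  c_5 = (0.680000 + 0.710000)/2 = 0.695000
  f(c_5) = f(0.695000) = 0.030702
  f(a) × f(c) < 0, new interval: [0.680000, 0.695000]

After 5 iteration(s), the approximation is c_5 = 0.695000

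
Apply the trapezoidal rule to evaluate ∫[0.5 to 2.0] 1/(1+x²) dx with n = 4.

f(x) = 1/(1+x²)
a = 0.5, b = 2.0, n = 4
h = (b - a)/n = 0.375000

Trapezoidal rule: (h/2)[f(x₀) + 2f(x₁) + 2f(x₂) + ... + f(xₙ)]

x_0 = 0.5000, f(x_0) = 0.800000, coefficient = 1
x_1 = 0.8750, f(x_1) = 0.566372, coefficient = 2
x_2 = 1.2500, f(x_2) = 0.390244, coefficient = 2
x_3 = 1.6250, f(x_3) = 0.274678, coefficient = 2
x_4 = 2.0000, f(x_4) = 0.200000, coefficient = 1

I ≈ (0.375000/2) × 3.462587 = 0.649235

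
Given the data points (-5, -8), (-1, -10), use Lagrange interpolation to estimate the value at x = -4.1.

Lagrange interpolation formula:
P(x) = Σ yᵢ × Lᵢ(x)
where Lᵢ(x) = Π_{j≠i} (x - xⱼ)/(xᵢ - xⱼ)

L_0(-4.1) = (-4.1 - (-1))/(-5 - (-1)) = 0.775000
L_1(-4.1) = (-4.1 - (-5))/(-1 - (-5)) = 0.225000

P(-4.1) = (-8)×L_0(-4.1) + (-10)×L_1(-4.1)
P(-4.1) = -8.450000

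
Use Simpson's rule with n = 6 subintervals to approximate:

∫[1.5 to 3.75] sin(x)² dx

f(x) = sin(x)²
a = 1.5, b = 3.75, n = 6
h = (b - a)/n = 0.375000

Simpson's rule: (h/3)[f(x₀) + 4f(x₁) + 2f(x₂) + ... + f(xₙ)]

x_0 = 1.5000, f(x_0) = 0.994996, coefficient = 1
x_1 = 1.8750, f(x_1) = 0.910280, coefficient = 4
x_2 = 2.2500, f(x_2) = 0.605398, coefficient = 2
x_3 = 2.6250, f(x_3) = 0.243957, coefficient = 4
x_4 = 3.0000, f(x_4) = 0.019915, coefficient = 2
x_5 = 3.3750, f(x_5) = 0.053497, coefficient = 4
x_6 = 3.7500, f(x_6) = 0.326682, coefficient = 1

I ≈ (0.375000/3) × 7.403239 = 0.925405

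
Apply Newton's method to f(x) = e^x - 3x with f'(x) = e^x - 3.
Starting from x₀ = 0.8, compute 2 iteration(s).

f(x) = e^x - 3x
f'(x) = e^x - 3
x₀ = 0.8

Newton-Raphson formula: x_{n+1} = x_n - f(x_n)/f'(x_n)

Iteration 1:
  f(0.800000) = -0.174459
  f'(0.800000) = -0.774459
  x_1 = 0.800000 - (-0.174459)/(-0.774459) = 0.574734
Iteration 2:
  f(0.574734) = 0.052456
  f'(0.574734) = -1.223342
  x_2 = 0.574734 - 0.052456/(-1.223342) = 0.617613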